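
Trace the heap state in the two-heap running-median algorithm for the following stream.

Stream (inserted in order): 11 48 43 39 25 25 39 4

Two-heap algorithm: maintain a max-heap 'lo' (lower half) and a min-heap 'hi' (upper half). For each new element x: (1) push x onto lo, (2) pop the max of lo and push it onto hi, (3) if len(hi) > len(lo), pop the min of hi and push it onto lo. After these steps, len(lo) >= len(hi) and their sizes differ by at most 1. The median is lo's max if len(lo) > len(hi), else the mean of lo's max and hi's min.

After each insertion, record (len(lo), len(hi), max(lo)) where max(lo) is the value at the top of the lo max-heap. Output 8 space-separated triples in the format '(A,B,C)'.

Step 1: insert 11 -> lo=[11] hi=[] -> (len(lo)=1, len(hi)=0, max(lo)=11)
Step 2: insert 48 -> lo=[11] hi=[48] -> (len(lo)=1, len(hi)=1, max(lo)=11)
Step 3: insert 43 -> lo=[11, 43] hi=[48] -> (len(lo)=2, len(hi)=1, max(lo)=43)
Step 4: insert 39 -> lo=[11, 39] hi=[43, 48] -> (len(lo)=2, len(hi)=2, max(lo)=39)
Step 5: insert 25 -> lo=[11, 25, 39] hi=[43, 48] -> (len(lo)=3, len(hi)=2, max(lo)=39)
Step 6: insert 25 -> lo=[11, 25, 25] hi=[39, 43, 48] -> (len(lo)=3, len(hi)=3, max(lo)=25)
Step 7: insert 39 -> lo=[11, 25, 25, 39] hi=[39, 43, 48] -> (len(lo)=4, len(hi)=3, max(lo)=39)
Step 8: insert 4 -> lo=[4, 11, 25, 25] hi=[39, 39, 43, 48] -> (len(lo)=4, len(hi)=4, max(lo)=25)

Answer: (1,0,11) (1,1,11) (2,1,43) (2,2,39) (3,2,39) (3,3,25) (4,3,39) (4,4,25)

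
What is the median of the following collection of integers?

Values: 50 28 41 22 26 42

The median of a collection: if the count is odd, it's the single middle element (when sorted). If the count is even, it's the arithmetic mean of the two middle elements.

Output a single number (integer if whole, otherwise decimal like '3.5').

Answer: 34.5

Derivation:
Step 1: insert 50 -> lo=[50] (size 1, max 50) hi=[] (size 0) -> median=50
Step 2: insert 28 -> lo=[28] (size 1, max 28) hi=[50] (size 1, min 50) -> median=39
Step 3: insert 41 -> lo=[28, 41] (size 2, max 41) hi=[50] (size 1, min 50) -> median=41
Step 4: insert 22 -> lo=[22, 28] (size 2, max 28) hi=[41, 50] (size 2, min 41) -> median=34.5
Step 5: insert 26 -> lo=[22, 26, 28] (size 3, max 28) hi=[41, 50] (size 2, min 41) -> median=28
Step 6: insert 42 -> lo=[22, 26, 28] (size 3, max 28) hi=[41, 42, 50] (size 3, min 41) -> median=34.5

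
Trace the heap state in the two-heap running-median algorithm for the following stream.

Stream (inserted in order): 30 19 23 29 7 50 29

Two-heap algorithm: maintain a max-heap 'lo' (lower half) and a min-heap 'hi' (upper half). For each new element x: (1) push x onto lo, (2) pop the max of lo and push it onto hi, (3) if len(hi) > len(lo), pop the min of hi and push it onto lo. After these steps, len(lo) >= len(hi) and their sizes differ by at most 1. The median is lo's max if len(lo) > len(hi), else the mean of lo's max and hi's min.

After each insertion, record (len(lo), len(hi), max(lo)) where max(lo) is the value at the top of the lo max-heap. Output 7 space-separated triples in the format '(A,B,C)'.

Answer: (1,0,30) (1,1,19) (2,1,23) (2,2,23) (3,2,23) (3,3,23) (4,3,29)

Derivation:
Step 1: insert 30 -> lo=[30] hi=[] -> (len(lo)=1, len(hi)=0, max(lo)=30)
Step 2: insert 19 -> lo=[19] hi=[30] -> (len(lo)=1, len(hi)=1, max(lo)=19)
Step 3: insert 23 -> lo=[19, 23] hi=[30] -> (len(lo)=2, len(hi)=1, max(lo)=23)
Step 4: insert 29 -> lo=[19, 23] hi=[29, 30] -> (len(lo)=2, len(hi)=2, max(lo)=23)
Step 5: insert 7 -> lo=[7, 19, 23] hi=[29, 30] -> (len(lo)=3, len(hi)=2, max(lo)=23)
Step 6: insert 50 -> lo=[7, 19, 23] hi=[29, 30, 50] -> (len(lo)=3, len(hi)=3, max(lo)=23)
Step 7: insert 29 -> lo=[7, 19, 23, 29] hi=[29, 30, 50] -> (len(lo)=4, len(hi)=3, max(lo)=29)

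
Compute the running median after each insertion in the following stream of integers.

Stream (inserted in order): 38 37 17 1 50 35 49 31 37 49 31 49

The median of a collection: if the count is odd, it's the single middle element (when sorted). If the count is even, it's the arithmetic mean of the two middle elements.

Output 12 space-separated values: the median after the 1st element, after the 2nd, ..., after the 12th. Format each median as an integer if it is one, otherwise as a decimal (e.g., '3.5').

Step 1: insert 38 -> lo=[38] (size 1, max 38) hi=[] (size 0) -> median=38
Step 2: insert 37 -> lo=[37] (size 1, max 37) hi=[38] (size 1, min 38) -> median=37.5
Step 3: insert 17 -> lo=[17, 37] (size 2, max 37) hi=[38] (size 1, min 38) -> median=37
Step 4: insert 1 -> lo=[1, 17] (size 2, max 17) hi=[37, 38] (size 2, min 37) -> median=27
Step 5: insert 50 -> lo=[1, 17, 37] (size 3, max 37) hi=[38, 50] (size 2, min 38) -> median=37
Step 6: insert 35 -> lo=[1, 17, 35] (size 3, max 35) hi=[37, 38, 50] (size 3, min 37) -> median=36
Step 7: insert 49 -> lo=[1, 17, 35, 37] (size 4, max 37) hi=[38, 49, 50] (size 3, min 38) -> median=37
Step 8: insert 31 -> lo=[1, 17, 31, 35] (size 4, max 35) hi=[37, 38, 49, 50] (size 4, min 37) -> median=36
Step 9: insert 37 -> lo=[1, 17, 31, 35, 37] (size 5, max 37) hi=[37, 38, 49, 50] (size 4, min 37) -> median=37
Step 10: insert 49 -> lo=[1, 17, 31, 35, 37] (size 5, max 37) hi=[37, 38, 49, 49, 50] (size 5, min 37) -> median=37
Step 11: insert 31 -> lo=[1, 17, 31, 31, 35, 37] (size 6, max 37) hi=[37, 38, 49, 49, 50] (size 5, min 37) -> median=37
Step 12: insert 49 -> lo=[1, 17, 31, 31, 35, 37] (size 6, max 37) hi=[37, 38, 49, 49, 49, 50] (size 6, min 37) -> median=37

Answer: 38 37.5 37 27 37 36 37 36 37 37 37 37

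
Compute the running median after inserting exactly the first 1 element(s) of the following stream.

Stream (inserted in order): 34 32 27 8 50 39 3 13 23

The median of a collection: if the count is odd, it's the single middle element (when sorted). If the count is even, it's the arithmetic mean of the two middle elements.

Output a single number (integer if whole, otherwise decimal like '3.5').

Answer: 34

Derivation:
Step 1: insert 34 -> lo=[34] (size 1, max 34) hi=[] (size 0) -> median=34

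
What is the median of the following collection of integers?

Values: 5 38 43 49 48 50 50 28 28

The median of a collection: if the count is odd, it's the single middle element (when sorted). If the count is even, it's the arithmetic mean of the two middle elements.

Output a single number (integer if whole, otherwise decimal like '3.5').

Answer: 43

Derivation:
Step 1: insert 5 -> lo=[5] (size 1, max 5) hi=[] (size 0) -> median=5
Step 2: insert 38 -> lo=[5] (size 1, max 5) hi=[38] (size 1, min 38) -> median=21.5
Step 3: insert 43 -> lo=[5, 38] (size 2, max 38) hi=[43] (size 1, min 43) -> median=38
Step 4: insert 49 -> lo=[5, 38] (size 2, max 38) hi=[43, 49] (size 2, min 43) -> median=40.5
Step 5: insert 48 -> lo=[5, 38, 43] (size 3, max 43) hi=[48, 49] (size 2, min 48) -> median=43
Step 6: insert 50 -> lo=[5, 38, 43] (size 3, max 43) hi=[48, 49, 50] (size 3, min 48) -> median=45.5
Step 7: insert 50 -> lo=[5, 38, 43, 48] (size 4, max 48) hi=[49, 50, 50] (size 3, min 49) -> median=48
Step 8: insert 28 -> lo=[5, 28, 38, 43] (size 4, max 43) hi=[48, 49, 50, 50] (size 4, min 48) -> median=45.5
Step 9: insert 28 -> lo=[5, 28, 28, 38, 43] (size 5, max 43) hi=[48, 49, 50, 50] (size 4, min 48) -> median=43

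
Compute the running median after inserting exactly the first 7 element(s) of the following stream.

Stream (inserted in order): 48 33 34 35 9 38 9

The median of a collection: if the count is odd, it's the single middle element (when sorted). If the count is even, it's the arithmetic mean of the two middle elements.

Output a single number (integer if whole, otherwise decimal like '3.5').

Answer: 34

Derivation:
Step 1: insert 48 -> lo=[48] (size 1, max 48) hi=[] (size 0) -> median=48
Step 2: insert 33 -> lo=[33] (size 1, max 33) hi=[48] (size 1, min 48) -> median=40.5
Step 3: insert 34 -> lo=[33, 34] (size 2, max 34) hi=[48] (size 1, min 48) -> median=34
Step 4: insert 35 -> lo=[33, 34] (size 2, max 34) hi=[35, 48] (size 2, min 35) -> median=34.5
Step 5: insert 9 -> lo=[9, 33, 34] (size 3, max 34) hi=[35, 48] (size 2, min 35) -> median=34
Step 6: insert 38 -> lo=[9, 33, 34] (size 3, max 34) hi=[35, 38, 48] (size 3, min 35) -> median=34.5
Step 7: insert 9 -> lo=[9, 9, 33, 34] (size 4, max 34) hi=[35, 38, 48] (size 3, min 35) -> median=34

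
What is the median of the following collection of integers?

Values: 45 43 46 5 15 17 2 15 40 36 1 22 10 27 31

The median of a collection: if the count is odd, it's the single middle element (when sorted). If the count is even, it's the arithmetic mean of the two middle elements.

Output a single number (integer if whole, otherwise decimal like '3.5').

Step 1: insert 45 -> lo=[45] (size 1, max 45) hi=[] (size 0) -> median=45
Step 2: insert 43 -> lo=[43] (size 1, max 43) hi=[45] (size 1, min 45) -> median=44
Step 3: insert 46 -> lo=[43, 45] (size 2, max 45) hi=[46] (size 1, min 46) -> median=45
Step 4: insert 5 -> lo=[5, 43] (size 2, max 43) hi=[45, 46] (size 2, min 45) -> median=44
Step 5: insert 15 -> lo=[5, 15, 43] (size 3, max 43) hi=[45, 46] (size 2, min 45) -> median=43
Step 6: insert 17 -> lo=[5, 15, 17] (size 3, max 17) hi=[43, 45, 46] (size 3, min 43) -> median=30
Step 7: insert 2 -> lo=[2, 5, 15, 17] (size 4, max 17) hi=[43, 45, 46] (size 3, min 43) -> median=17
Step 8: insert 15 -> lo=[2, 5, 15, 15] (size 4, max 15) hi=[17, 43, 45, 46] (size 4, min 17) -> median=16
Step 9: insert 40 -> lo=[2, 5, 15, 15, 17] (size 5, max 17) hi=[40, 43, 45, 46] (size 4, min 40) -> median=17
Step 10: insert 36 -> lo=[2, 5, 15, 15, 17] (size 5, max 17) hi=[36, 40, 43, 45, 46] (size 5, min 36) -> median=26.5
Step 11: insert 1 -> lo=[1, 2, 5, 15, 15, 17] (size 6, max 17) hi=[36, 40, 43, 45, 46] (size 5, min 36) -> median=17
Step 12: insert 22 -> lo=[1, 2, 5, 15, 15, 17] (size 6, max 17) hi=[22, 36, 40, 43, 45, 46] (size 6, min 22) -> median=19.5
Step 13: insert 10 -> lo=[1, 2, 5, 10, 15, 15, 17] (size 7, max 17) hi=[22, 36, 40, 43, 45, 46] (size 6, min 22) -> median=17
Step 14: insert 27 -> lo=[1, 2, 5, 10, 15, 15, 17] (size 7, max 17) hi=[22, 27, 36, 40, 43, 45, 46] (size 7, min 22) -> median=19.5
Step 15: insert 31 -> lo=[1, 2, 5, 10, 15, 15, 17, 22] (size 8, max 22) hi=[27, 31, 36, 40, 43, 45, 46] (size 7, min 27) -> median=22

Answer: 22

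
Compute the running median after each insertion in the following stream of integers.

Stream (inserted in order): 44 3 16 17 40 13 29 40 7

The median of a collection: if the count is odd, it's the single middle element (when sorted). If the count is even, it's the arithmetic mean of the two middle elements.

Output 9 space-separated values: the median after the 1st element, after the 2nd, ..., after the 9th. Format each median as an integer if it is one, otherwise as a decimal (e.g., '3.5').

Answer: 44 23.5 16 16.5 17 16.5 17 23 17

Derivation:
Step 1: insert 44 -> lo=[44] (size 1, max 44) hi=[] (size 0) -> median=44
Step 2: insert 3 -> lo=[3] (size 1, max 3) hi=[44] (size 1, min 44) -> median=23.5
Step 3: insert 16 -> lo=[3, 16] (size 2, max 16) hi=[44] (size 1, min 44) -> median=16
Step 4: insert 17 -> lo=[3, 16] (size 2, max 16) hi=[17, 44] (size 2, min 17) -> median=16.5
Step 5: insert 40 -> lo=[3, 16, 17] (size 3, max 17) hi=[40, 44] (size 2, min 40) -> median=17
Step 6: insert 13 -> lo=[3, 13, 16] (size 3, max 16) hi=[17, 40, 44] (size 3, min 17) -> median=16.5
Step 7: insert 29 -> lo=[3, 13, 16, 17] (size 4, max 17) hi=[29, 40, 44] (size 3, min 29) -> median=17
Step 8: insert 40 -> lo=[3, 13, 16, 17] (size 4, max 17) hi=[29, 40, 40, 44] (size 4, min 29) -> median=23
Step 9: insert 7 -> lo=[3, 7, 13, 16, 17] (size 5, max 17) hi=[29, 40, 40, 44] (size 4, min 29) -> median=17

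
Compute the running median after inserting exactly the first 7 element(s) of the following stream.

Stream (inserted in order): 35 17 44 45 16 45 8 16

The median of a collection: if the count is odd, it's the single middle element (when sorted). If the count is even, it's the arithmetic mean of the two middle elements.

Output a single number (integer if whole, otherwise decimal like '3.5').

Step 1: insert 35 -> lo=[35] (size 1, max 35) hi=[] (size 0) -> median=35
Step 2: insert 17 -> lo=[17] (size 1, max 17) hi=[35] (size 1, min 35) -> median=26
Step 3: insert 44 -> lo=[17, 35] (size 2, max 35) hi=[44] (size 1, min 44) -> median=35
Step 4: insert 45 -> lo=[17, 35] (size 2, max 35) hi=[44, 45] (size 2, min 44) -> median=39.5
Step 5: insert 16 -> lo=[16, 17, 35] (size 3, max 35) hi=[44, 45] (size 2, min 44) -> median=35
Step 6: insert 45 -> lo=[16, 17, 35] (size 3, max 35) hi=[44, 45, 45] (size 3, min 44) -> median=39.5
Step 7: insert 8 -> lo=[8, 16, 17, 35] (size 4, max 35) hi=[44, 45, 45] (size 3, min 44) -> median=35

Answer: 35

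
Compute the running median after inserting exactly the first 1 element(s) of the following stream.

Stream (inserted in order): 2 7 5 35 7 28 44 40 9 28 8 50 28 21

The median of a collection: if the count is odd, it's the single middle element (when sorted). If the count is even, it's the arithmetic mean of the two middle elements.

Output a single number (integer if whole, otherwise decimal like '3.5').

Answer: 2

Derivation:
Step 1: insert 2 -> lo=[2] (size 1, max 2) hi=[] (size 0) -> median=2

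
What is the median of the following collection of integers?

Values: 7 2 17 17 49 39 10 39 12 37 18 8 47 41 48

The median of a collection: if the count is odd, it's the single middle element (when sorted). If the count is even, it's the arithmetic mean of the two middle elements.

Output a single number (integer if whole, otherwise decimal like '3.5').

Step 1: insert 7 -> lo=[7] (size 1, max 7) hi=[] (size 0) -> median=7
Step 2: insert 2 -> lo=[2] (size 1, max 2) hi=[7] (size 1, min 7) -> median=4.5
Step 3: insert 17 -> lo=[2, 7] (size 2, max 7) hi=[17] (size 1, min 17) -> median=7
Step 4: insert 17 -> lo=[2, 7] (size 2, max 7) hi=[17, 17] (size 2, min 17) -> median=12
Step 5: insert 49 -> lo=[2, 7, 17] (size 3, max 17) hi=[17, 49] (size 2, min 17) -> median=17
Step 6: insert 39 -> lo=[2, 7, 17] (size 3, max 17) hi=[17, 39, 49] (size 3, min 17) -> median=17
Step 7: insert 10 -> lo=[2, 7, 10, 17] (size 4, max 17) hi=[17, 39, 49] (size 3, min 17) -> median=17
Step 8: insert 39 -> lo=[2, 7, 10, 17] (size 4, max 17) hi=[17, 39, 39, 49] (size 4, min 17) -> median=17
Step 9: insert 12 -> lo=[2, 7, 10, 12, 17] (size 5, max 17) hi=[17, 39, 39, 49] (size 4, min 17) -> median=17
Step 10: insert 37 -> lo=[2, 7, 10, 12, 17] (size 5, max 17) hi=[17, 37, 39, 39, 49] (size 5, min 17) -> median=17
Step 11: insert 18 -> lo=[2, 7, 10, 12, 17, 17] (size 6, max 17) hi=[18, 37, 39, 39, 49] (size 5, min 18) -> median=17
Step 12: insert 8 -> lo=[2, 7, 8, 10, 12, 17] (size 6, max 17) hi=[17, 18, 37, 39, 39, 49] (size 6, min 17) -> median=17
Step 13: insert 47 -> lo=[2, 7, 8, 10, 12, 17, 17] (size 7, max 17) hi=[18, 37, 39, 39, 47, 49] (size 6, min 18) -> median=17
Step 14: insert 41 -> lo=[2, 7, 8, 10, 12, 17, 17] (size 7, max 17) hi=[18, 37, 39, 39, 41, 47, 49] (size 7, min 18) -> median=17.5
Step 15: insert 48 -> lo=[2, 7, 8, 10, 12, 17, 17, 18] (size 8, max 18) hi=[37, 39, 39, 41, 47, 48, 49] (size 7, min 37) -> median=18

Answer: 18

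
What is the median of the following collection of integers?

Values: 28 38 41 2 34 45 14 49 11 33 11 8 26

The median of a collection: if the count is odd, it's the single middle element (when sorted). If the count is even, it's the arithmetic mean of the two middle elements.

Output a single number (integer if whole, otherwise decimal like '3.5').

Answer: 28

Derivation:
Step 1: insert 28 -> lo=[28] (size 1, max 28) hi=[] (size 0) -> median=28
Step 2: insert 38 -> lo=[28] (size 1, max 28) hi=[38] (size 1, min 38) -> median=33
Step 3: insert 41 -> lo=[28, 38] (size 2, max 38) hi=[41] (size 1, min 41) -> median=38
Step 4: insert 2 -> lo=[2, 28] (size 2, max 28) hi=[38, 41] (size 2, min 38) -> median=33
Step 5: insert 34 -> lo=[2, 28, 34] (size 3, max 34) hi=[38, 41] (size 2, min 38) -> median=34
Step 6: insert 45 -> lo=[2, 28, 34] (size 3, max 34) hi=[38, 41, 45] (size 3, min 38) -> median=36
Step 7: insert 14 -> lo=[2, 14, 28, 34] (size 4, max 34) hi=[38, 41, 45] (size 3, min 38) -> median=34
Step 8: insert 49 -> lo=[2, 14, 28, 34] (size 4, max 34) hi=[38, 41, 45, 49] (size 4, min 38) -> median=36
Step 9: insert 11 -> lo=[2, 11, 14, 28, 34] (size 5, max 34) hi=[38, 41, 45, 49] (size 4, min 38) -> median=34
Step 10: insert 33 -> lo=[2, 11, 14, 28, 33] (size 5, max 33) hi=[34, 38, 41, 45, 49] (size 5, min 34) -> median=33.5
Step 11: insert 11 -> lo=[2, 11, 11, 14, 28, 33] (size 6, max 33) hi=[34, 38, 41, 45, 49] (size 5, min 34) -> median=33
Step 12: insert 8 -> lo=[2, 8, 11, 11, 14, 28] (size 6, max 28) hi=[33, 34, 38, 41, 45, 49] (size 6, min 33) -> median=30.5
Step 13: insert 26 -> lo=[2, 8, 11, 11, 14, 26, 28] (size 7, max 28) hi=[33, 34, 38, 41, 45, 49] (size 6, min 33) -> median=28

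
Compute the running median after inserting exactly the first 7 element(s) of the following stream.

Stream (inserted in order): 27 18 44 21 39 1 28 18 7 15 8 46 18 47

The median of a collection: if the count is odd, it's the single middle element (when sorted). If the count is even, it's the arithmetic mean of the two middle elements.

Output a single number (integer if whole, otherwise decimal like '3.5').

Answer: 27

Derivation:
Step 1: insert 27 -> lo=[27] (size 1, max 27) hi=[] (size 0) -> median=27
Step 2: insert 18 -> lo=[18] (size 1, max 18) hi=[27] (size 1, min 27) -> median=22.5
Step 3: insert 44 -> lo=[18, 27] (size 2, max 27) hi=[44] (size 1, min 44) -> median=27
Step 4: insert 21 -> lo=[18, 21] (size 2, max 21) hi=[27, 44] (size 2, min 27) -> median=24
Step 5: insert 39 -> lo=[18, 21, 27] (size 3, max 27) hi=[39, 44] (size 2, min 39) -> median=27
Step 6: insert 1 -> lo=[1, 18, 21] (size 3, max 21) hi=[27, 39, 44] (size 3, min 27) -> median=24
Step 7: insert 28 -> lo=[1, 18, 21, 27] (size 4, max 27) hi=[28, 39, 44] (size 3, min 28) -> median=27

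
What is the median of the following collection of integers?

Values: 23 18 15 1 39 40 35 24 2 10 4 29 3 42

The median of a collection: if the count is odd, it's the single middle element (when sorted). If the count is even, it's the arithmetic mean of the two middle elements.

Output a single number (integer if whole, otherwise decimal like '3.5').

Step 1: insert 23 -> lo=[23] (size 1, max 23) hi=[] (size 0) -> median=23
Step 2: insert 18 -> lo=[18] (size 1, max 18) hi=[23] (size 1, min 23) -> median=20.5
Step 3: insert 15 -> lo=[15, 18] (size 2, max 18) hi=[23] (size 1, min 23) -> median=18
Step 4: insert 1 -> lo=[1, 15] (size 2, max 15) hi=[18, 23] (size 2, min 18) -> median=16.5
Step 5: insert 39 -> lo=[1, 15, 18] (size 3, max 18) hi=[23, 39] (size 2, min 23) -> median=18
Step 6: insert 40 -> lo=[1, 15, 18] (size 3, max 18) hi=[23, 39, 40] (size 3, min 23) -> median=20.5
Step 7: insert 35 -> lo=[1, 15, 18, 23] (size 4, max 23) hi=[35, 39, 40] (size 3, min 35) -> median=23
Step 8: insert 24 -> lo=[1, 15, 18, 23] (size 4, max 23) hi=[24, 35, 39, 40] (size 4, min 24) -> median=23.5
Step 9: insert 2 -> lo=[1, 2, 15, 18, 23] (size 5, max 23) hi=[24, 35, 39, 40] (size 4, min 24) -> median=23
Step 10: insert 10 -> lo=[1, 2, 10, 15, 18] (size 5, max 18) hi=[23, 24, 35, 39, 40] (size 5, min 23) -> median=20.5
Step 11: insert 4 -> lo=[1, 2, 4, 10, 15, 18] (size 6, max 18) hi=[23, 24, 35, 39, 40] (size 5, min 23) -> median=18
Step 12: insert 29 -> lo=[1, 2, 4, 10, 15, 18] (size 6, max 18) hi=[23, 24, 29, 35, 39, 40] (size 6, min 23) -> median=20.5
Step 13: insert 3 -> lo=[1, 2, 3, 4, 10, 15, 18] (size 7, max 18) hi=[23, 24, 29, 35, 39, 40] (size 6, min 23) -> median=18
Step 14: insert 42 -> lo=[1, 2, 3, 4, 10, 15, 18] (size 7, max 18) hi=[23, 24, 29, 35, 39, 40, 42] (size 7, min 23) -> median=20.5

Answer: 20.5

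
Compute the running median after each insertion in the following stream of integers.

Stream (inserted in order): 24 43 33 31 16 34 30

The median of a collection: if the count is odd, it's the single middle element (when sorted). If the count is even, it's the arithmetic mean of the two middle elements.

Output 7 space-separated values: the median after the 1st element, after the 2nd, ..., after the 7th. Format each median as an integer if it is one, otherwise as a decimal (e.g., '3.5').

Answer: 24 33.5 33 32 31 32 31

Derivation:
Step 1: insert 24 -> lo=[24] (size 1, max 24) hi=[] (size 0) -> median=24
Step 2: insert 43 -> lo=[24] (size 1, max 24) hi=[43] (size 1, min 43) -> median=33.5
Step 3: insert 33 -> lo=[24, 33] (size 2, max 33) hi=[43] (size 1, min 43) -> median=33
Step 4: insert 31 -> lo=[24, 31] (size 2, max 31) hi=[33, 43] (size 2, min 33) -> median=32
Step 5: insert 16 -> lo=[16, 24, 31] (size 3, max 31) hi=[33, 43] (size 2, min 33) -> median=31
Step 6: insert 34 -> lo=[16, 24, 31] (size 3, max 31) hi=[33, 34, 43] (size 3, min 33) -> median=32
Step 7: insert 30 -> lo=[16, 24, 30, 31] (size 4, max 31) hi=[33, 34, 43] (size 3, min 33) -> median=31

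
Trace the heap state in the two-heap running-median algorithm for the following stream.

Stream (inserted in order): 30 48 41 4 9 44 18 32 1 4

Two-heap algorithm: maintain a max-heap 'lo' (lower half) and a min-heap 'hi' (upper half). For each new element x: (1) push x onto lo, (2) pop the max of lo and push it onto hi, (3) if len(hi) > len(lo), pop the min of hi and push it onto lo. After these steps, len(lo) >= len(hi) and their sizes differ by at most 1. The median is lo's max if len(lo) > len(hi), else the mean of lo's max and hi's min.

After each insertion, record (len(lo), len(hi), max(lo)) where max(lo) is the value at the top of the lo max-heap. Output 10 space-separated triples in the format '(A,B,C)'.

Answer: (1,0,30) (1,1,30) (2,1,41) (2,2,30) (3,2,30) (3,3,30) (4,3,30) (4,4,30) (5,4,30) (5,5,18)

Derivation:
Step 1: insert 30 -> lo=[30] hi=[] -> (len(lo)=1, len(hi)=0, max(lo)=30)
Step 2: insert 48 -> lo=[30] hi=[48] -> (len(lo)=1, len(hi)=1, max(lo)=30)
Step 3: insert 41 -> lo=[30, 41] hi=[48] -> (len(lo)=2, len(hi)=1, max(lo)=41)
Step 4: insert 4 -> lo=[4, 30] hi=[41, 48] -> (len(lo)=2, len(hi)=2, max(lo)=30)
Step 5: insert 9 -> lo=[4, 9, 30] hi=[41, 48] -> (len(lo)=3, len(hi)=2, max(lo)=30)
Step 6: insert 44 -> lo=[4, 9, 30] hi=[41, 44, 48] -> (len(lo)=3, len(hi)=3, max(lo)=30)
Step 7: insert 18 -> lo=[4, 9, 18, 30] hi=[41, 44, 48] -> (len(lo)=4, len(hi)=3, max(lo)=30)
Step 8: insert 32 -> lo=[4, 9, 18, 30] hi=[32, 41, 44, 48] -> (len(lo)=4, len(hi)=4, max(lo)=30)
Step 9: insert 1 -> lo=[1, 4, 9, 18, 30] hi=[32, 41, 44, 48] -> (len(lo)=5, len(hi)=4, max(lo)=30)
Step 10: insert 4 -> lo=[1, 4, 4, 9, 18] hi=[30, 32, 41, 44, 48] -> (len(lo)=5, len(hi)=5, max(lo)=18)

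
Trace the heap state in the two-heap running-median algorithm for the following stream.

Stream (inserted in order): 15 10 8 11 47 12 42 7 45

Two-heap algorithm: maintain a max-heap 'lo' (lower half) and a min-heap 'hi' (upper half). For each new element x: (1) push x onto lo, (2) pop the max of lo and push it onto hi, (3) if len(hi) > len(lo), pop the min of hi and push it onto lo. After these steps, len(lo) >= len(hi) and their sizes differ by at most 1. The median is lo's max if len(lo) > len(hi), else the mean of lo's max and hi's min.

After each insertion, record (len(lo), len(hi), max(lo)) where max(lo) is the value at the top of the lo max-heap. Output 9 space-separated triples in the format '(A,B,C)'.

Answer: (1,0,15) (1,1,10) (2,1,10) (2,2,10) (3,2,11) (3,3,11) (4,3,12) (4,4,11) (5,4,12)

Derivation:
Step 1: insert 15 -> lo=[15] hi=[] -> (len(lo)=1, len(hi)=0, max(lo)=15)
Step 2: insert 10 -> lo=[10] hi=[15] -> (len(lo)=1, len(hi)=1, max(lo)=10)
Step 3: insert 8 -> lo=[8, 10] hi=[15] -> (len(lo)=2, len(hi)=1, max(lo)=10)
Step 4: insert 11 -> lo=[8, 10] hi=[11, 15] -> (len(lo)=2, len(hi)=2, max(lo)=10)
Step 5: insert 47 -> lo=[8, 10, 11] hi=[15, 47] -> (len(lo)=3, len(hi)=2, max(lo)=11)
Step 6: insert 12 -> lo=[8, 10, 11] hi=[12, 15, 47] -> (len(lo)=3, len(hi)=3, max(lo)=11)
Step 7: insert 42 -> lo=[8, 10, 11, 12] hi=[15, 42, 47] -> (len(lo)=4, len(hi)=3, max(lo)=12)
Step 8: insert 7 -> lo=[7, 8, 10, 11] hi=[12, 15, 42, 47] -> (len(lo)=4, len(hi)=4, max(lo)=11)
Step 9: insert 45 -> lo=[7, 8, 10, 11, 12] hi=[15, 42, 45, 47] -> (len(lo)=5, len(hi)=4, max(lo)=12)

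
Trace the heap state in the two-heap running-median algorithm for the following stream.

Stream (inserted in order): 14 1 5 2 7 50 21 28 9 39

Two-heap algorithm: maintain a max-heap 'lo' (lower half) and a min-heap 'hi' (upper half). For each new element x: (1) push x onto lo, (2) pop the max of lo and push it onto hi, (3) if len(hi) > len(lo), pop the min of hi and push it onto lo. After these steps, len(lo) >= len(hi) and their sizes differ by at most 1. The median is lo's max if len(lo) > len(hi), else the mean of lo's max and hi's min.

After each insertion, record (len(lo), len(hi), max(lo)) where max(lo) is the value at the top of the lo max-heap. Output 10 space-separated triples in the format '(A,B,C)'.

Step 1: insert 14 -> lo=[14] hi=[] -> (len(lo)=1, len(hi)=0, max(lo)=14)
Step 2: insert 1 -> lo=[1] hi=[14] -> (len(lo)=1, len(hi)=1, max(lo)=1)
Step 3: insert 5 -> lo=[1, 5] hi=[14] -> (len(lo)=2, len(hi)=1, max(lo)=5)
Step 4: insert 2 -> lo=[1, 2] hi=[5, 14] -> (len(lo)=2, len(hi)=2, max(lo)=2)
Step 5: insert 7 -> lo=[1, 2, 5] hi=[7, 14] -> (len(lo)=3, len(hi)=2, max(lo)=5)
Step 6: insert 50 -> lo=[1, 2, 5] hi=[7, 14, 50] -> (len(lo)=3, len(hi)=3, max(lo)=5)
Step 7: insert 21 -> lo=[1, 2, 5, 7] hi=[14, 21, 50] -> (len(lo)=4, len(hi)=3, max(lo)=7)
Step 8: insert 28 -> lo=[1, 2, 5, 7] hi=[14, 21, 28, 50] -> (len(lo)=4, len(hi)=4, max(lo)=7)
Step 9: insert 9 -> lo=[1, 2, 5, 7, 9] hi=[14, 21, 28, 50] -> (len(lo)=5, len(hi)=4, max(lo)=9)
Step 10: insert 39 -> lo=[1, 2, 5, 7, 9] hi=[14, 21, 28, 39, 50] -> (len(lo)=5, len(hi)=5, max(lo)=9)

Answer: (1,0,14) (1,1,1) (2,1,5) (2,2,2) (3,2,5) (3,3,5) (4,3,7) (4,4,7) (5,4,9) (5,5,9)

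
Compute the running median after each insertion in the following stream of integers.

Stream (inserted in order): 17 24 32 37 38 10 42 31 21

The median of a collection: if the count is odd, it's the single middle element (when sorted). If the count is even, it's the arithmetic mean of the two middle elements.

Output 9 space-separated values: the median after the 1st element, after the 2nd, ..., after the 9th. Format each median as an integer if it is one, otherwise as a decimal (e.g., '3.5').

Step 1: insert 17 -> lo=[17] (size 1, max 17) hi=[] (size 0) -> median=17
Step 2: insert 24 -> lo=[17] (size 1, max 17) hi=[24] (size 1, min 24) -> median=20.5
Step 3: insert 32 -> lo=[17, 24] (size 2, max 24) hi=[32] (size 1, min 32) -> median=24
Step 4: insert 37 -> lo=[17, 24] (size 2, max 24) hi=[32, 37] (size 2, min 32) -> median=28
Step 5: insert 38 -> lo=[17, 24, 32] (size 3, max 32) hi=[37, 38] (size 2, min 37) -> median=32
Step 6: insert 10 -> lo=[10, 17, 24] (size 3, max 24) hi=[32, 37, 38] (size 3, min 32) -> median=28
Step 7: insert 42 -> lo=[10, 17, 24, 32] (size 4, max 32) hi=[37, 38, 42] (size 3, min 37) -> median=32
Step 8: insert 31 -> lo=[10, 17, 24, 31] (size 4, max 31) hi=[32, 37, 38, 42] (size 4, min 32) -> median=31.5
Step 9: insert 21 -> lo=[10, 17, 21, 24, 31] (size 5, max 31) hi=[32, 37, 38, 42] (size 4, min 32) -> median=31

Answer: 17 20.5 24 28 32 28 32 31.5 31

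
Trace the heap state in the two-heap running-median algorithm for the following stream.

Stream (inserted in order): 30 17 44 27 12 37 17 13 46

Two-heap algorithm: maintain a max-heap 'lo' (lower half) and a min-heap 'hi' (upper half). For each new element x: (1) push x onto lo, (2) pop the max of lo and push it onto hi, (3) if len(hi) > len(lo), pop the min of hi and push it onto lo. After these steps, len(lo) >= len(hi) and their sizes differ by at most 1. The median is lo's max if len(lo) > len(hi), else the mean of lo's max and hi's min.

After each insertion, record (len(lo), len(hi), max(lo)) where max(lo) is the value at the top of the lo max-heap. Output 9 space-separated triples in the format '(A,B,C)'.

Step 1: insert 30 -> lo=[30] hi=[] -> (len(lo)=1, len(hi)=0, max(lo)=30)
Step 2: insert 17 -> lo=[17] hi=[30] -> (len(lo)=1, len(hi)=1, max(lo)=17)
Step 3: insert 44 -> lo=[17, 30] hi=[44] -> (len(lo)=2, len(hi)=1, max(lo)=30)
Step 4: insert 27 -> lo=[17, 27] hi=[30, 44] -> (len(lo)=2, len(hi)=2, max(lo)=27)
Step 5: insert 12 -> lo=[12, 17, 27] hi=[30, 44] -> (len(lo)=3, len(hi)=2, max(lo)=27)
Step 6: insert 37 -> lo=[12, 17, 27] hi=[30, 37, 44] -> (len(lo)=3, len(hi)=3, max(lo)=27)
Step 7: insert 17 -> lo=[12, 17, 17, 27] hi=[30, 37, 44] -> (len(lo)=4, len(hi)=3, max(lo)=27)
Step 8: insert 13 -> lo=[12, 13, 17, 17] hi=[27, 30, 37, 44] -> (len(lo)=4, len(hi)=4, max(lo)=17)
Step 9: insert 46 -> lo=[12, 13, 17, 17, 27] hi=[30, 37, 44, 46] -> (len(lo)=5, len(hi)=4, max(lo)=27)

Answer: (1,0,30) (1,1,17) (2,1,30) (2,2,27) (3,2,27) (3,3,27) (4,3,27) (4,4,17) (5,4,27)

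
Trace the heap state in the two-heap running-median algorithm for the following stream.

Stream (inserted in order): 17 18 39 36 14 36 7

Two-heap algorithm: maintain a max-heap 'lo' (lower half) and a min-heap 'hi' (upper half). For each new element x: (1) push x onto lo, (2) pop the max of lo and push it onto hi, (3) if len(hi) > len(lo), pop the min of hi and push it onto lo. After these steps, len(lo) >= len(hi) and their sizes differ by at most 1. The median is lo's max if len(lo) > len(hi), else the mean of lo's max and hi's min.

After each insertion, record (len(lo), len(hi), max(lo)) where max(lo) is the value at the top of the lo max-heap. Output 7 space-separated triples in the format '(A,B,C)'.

Step 1: insert 17 -> lo=[17] hi=[] -> (len(lo)=1, len(hi)=0, max(lo)=17)
Step 2: insert 18 -> lo=[17] hi=[18] -> (len(lo)=1, len(hi)=1, max(lo)=17)
Step 3: insert 39 -> lo=[17, 18] hi=[39] -> (len(lo)=2, len(hi)=1, max(lo)=18)
Step 4: insert 36 -> lo=[17, 18] hi=[36, 39] -> (len(lo)=2, len(hi)=2, max(lo)=18)
Step 5: insert 14 -> lo=[14, 17, 18] hi=[36, 39] -> (len(lo)=3, len(hi)=2, max(lo)=18)
Step 6: insert 36 -> lo=[14, 17, 18] hi=[36, 36, 39] -> (len(lo)=3, len(hi)=3, max(lo)=18)
Step 7: insert 7 -> lo=[7, 14, 17, 18] hi=[36, 36, 39] -> (len(lo)=4, len(hi)=3, max(lo)=18)

Answer: (1,0,17) (1,1,17) (2,1,18) (2,2,18) (3,2,18) (3,3,18) (4,3,18)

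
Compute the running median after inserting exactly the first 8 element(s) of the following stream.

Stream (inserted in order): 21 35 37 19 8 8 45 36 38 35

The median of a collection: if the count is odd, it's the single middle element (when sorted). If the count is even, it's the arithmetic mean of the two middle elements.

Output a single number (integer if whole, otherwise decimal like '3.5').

Answer: 28

Derivation:
Step 1: insert 21 -> lo=[21] (size 1, max 21) hi=[] (size 0) -> median=21
Step 2: insert 35 -> lo=[21] (size 1, max 21) hi=[35] (size 1, min 35) -> median=28
Step 3: insert 37 -> lo=[21, 35] (size 2, max 35) hi=[37] (size 1, min 37) -> median=35
Step 4: insert 19 -> lo=[19, 21] (size 2, max 21) hi=[35, 37] (size 2, min 35) -> median=28
Step 5: insert 8 -> lo=[8, 19, 21] (size 3, max 21) hi=[35, 37] (size 2, min 35) -> median=21
Step 6: insert 8 -> lo=[8, 8, 19] (size 3, max 19) hi=[21, 35, 37] (size 3, min 21) -> median=20
Step 7: insert 45 -> lo=[8, 8, 19, 21] (size 4, max 21) hi=[35, 37, 45] (size 3, min 35) -> median=21
Step 8: insert 36 -> lo=[8, 8, 19, 21] (size 4, max 21) hi=[35, 36, 37, 45] (size 4, min 35) -> median=28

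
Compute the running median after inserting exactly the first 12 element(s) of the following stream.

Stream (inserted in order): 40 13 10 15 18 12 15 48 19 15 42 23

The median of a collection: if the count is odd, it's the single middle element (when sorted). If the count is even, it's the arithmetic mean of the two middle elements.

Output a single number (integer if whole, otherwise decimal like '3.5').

Step 1: insert 40 -> lo=[40] (size 1, max 40) hi=[] (size 0) -> median=40
Step 2: insert 13 -> lo=[13] (size 1, max 13) hi=[40] (size 1, min 40) -> median=26.5
Step 3: insert 10 -> lo=[10, 13] (size 2, max 13) hi=[40] (size 1, min 40) -> median=13
Step 4: insert 15 -> lo=[10, 13] (size 2, max 13) hi=[15, 40] (size 2, min 15) -> median=14
Step 5: insert 18 -> lo=[10, 13, 15] (size 3, max 15) hi=[18, 40] (size 2, min 18) -> median=15
Step 6: insert 12 -> lo=[10, 12, 13] (size 3, max 13) hi=[15, 18, 40] (size 3, min 15) -> median=14
Step 7: insert 15 -> lo=[10, 12, 13, 15] (size 4, max 15) hi=[15, 18, 40] (size 3, min 15) -> median=15
Step 8: insert 48 -> lo=[10, 12, 13, 15] (size 4, max 15) hi=[15, 18, 40, 48] (size 4, min 15) -> median=15
Step 9: insert 19 -> lo=[10, 12, 13, 15, 15] (size 5, max 15) hi=[18, 19, 40, 48] (size 4, min 18) -> median=15
Step 10: insert 15 -> lo=[10, 12, 13, 15, 15] (size 5, max 15) hi=[15, 18, 19, 40, 48] (size 5, min 15) -> median=15
Step 11: insert 42 -> lo=[10, 12, 13, 15, 15, 15] (size 6, max 15) hi=[18, 19, 40, 42, 48] (size 5, min 18) -> median=15
Step 12: insert 23 -> lo=[10, 12, 13, 15, 15, 15] (size 6, max 15) hi=[18, 19, 23, 40, 42, 48] (size 6, min 18) -> median=16.5

Answer: 16.5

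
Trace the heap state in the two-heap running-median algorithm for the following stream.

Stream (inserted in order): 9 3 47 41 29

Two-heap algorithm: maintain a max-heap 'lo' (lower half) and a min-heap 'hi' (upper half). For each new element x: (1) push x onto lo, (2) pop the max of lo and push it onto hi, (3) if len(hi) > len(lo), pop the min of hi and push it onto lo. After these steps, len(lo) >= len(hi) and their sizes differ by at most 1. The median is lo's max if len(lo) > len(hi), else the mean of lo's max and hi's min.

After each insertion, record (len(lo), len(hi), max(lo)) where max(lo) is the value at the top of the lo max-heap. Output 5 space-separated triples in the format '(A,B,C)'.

Answer: (1,0,9) (1,1,3) (2,1,9) (2,2,9) (3,2,29)

Derivation:
Step 1: insert 9 -> lo=[9] hi=[] -> (len(lo)=1, len(hi)=0, max(lo)=9)
Step 2: insert 3 -> lo=[3] hi=[9] -> (len(lo)=1, len(hi)=1, max(lo)=3)
Step 3: insert 47 -> lo=[3, 9] hi=[47] -> (len(lo)=2, len(hi)=1, max(lo)=9)
Step 4: insert 41 -> lo=[3, 9] hi=[41, 47] -> (len(lo)=2, len(hi)=2, max(lo)=9)
Step 5: insert 29 -> lo=[3, 9, 29] hi=[41, 47] -> (len(lo)=3, len(hi)=2, max(lo)=29)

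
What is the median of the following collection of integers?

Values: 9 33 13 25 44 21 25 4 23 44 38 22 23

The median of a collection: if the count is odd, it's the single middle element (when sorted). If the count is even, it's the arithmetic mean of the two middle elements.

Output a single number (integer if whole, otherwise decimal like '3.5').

Answer: 23

Derivation:
Step 1: insert 9 -> lo=[9] (size 1, max 9) hi=[] (size 0) -> median=9
Step 2: insert 33 -> lo=[9] (size 1, max 9) hi=[33] (size 1, min 33) -> median=21
Step 3: insert 13 -> lo=[9, 13] (size 2, max 13) hi=[33] (size 1, min 33) -> median=13
Step 4: insert 25 -> lo=[9, 13] (size 2, max 13) hi=[25, 33] (size 2, min 25) -> median=19
Step 5: insert 44 -> lo=[9, 13, 25] (size 3, max 25) hi=[33, 44] (size 2, min 33) -> median=25
Step 6: insert 21 -> lo=[9, 13, 21] (size 3, max 21) hi=[25, 33, 44] (size 3, min 25) -> median=23
Step 7: insert 25 -> lo=[9, 13, 21, 25] (size 4, max 25) hi=[25, 33, 44] (size 3, min 25) -> median=25
Step 8: insert 4 -> lo=[4, 9, 13, 21] (size 4, max 21) hi=[25, 25, 33, 44] (size 4, min 25) -> median=23
Step 9: insert 23 -> lo=[4, 9, 13, 21, 23] (size 5, max 23) hi=[25, 25, 33, 44] (size 4, min 25) -> median=23
Step 10: insert 44 -> lo=[4, 9, 13, 21, 23] (size 5, max 23) hi=[25, 25, 33, 44, 44] (size 5, min 25) -> median=24
Step 11: insert 38 -> lo=[4, 9, 13, 21, 23, 25] (size 6, max 25) hi=[25, 33, 38, 44, 44] (size 5, min 25) -> median=25
Step 12: insert 22 -> lo=[4, 9, 13, 21, 22, 23] (size 6, max 23) hi=[25, 25, 33, 38, 44, 44] (size 6, min 25) -> median=24
Step 13: insert 23 -> lo=[4, 9, 13, 21, 22, 23, 23] (size 7, max 23) hi=[25, 25, 33, 38, 44, 44] (size 6, min 25) -> median=23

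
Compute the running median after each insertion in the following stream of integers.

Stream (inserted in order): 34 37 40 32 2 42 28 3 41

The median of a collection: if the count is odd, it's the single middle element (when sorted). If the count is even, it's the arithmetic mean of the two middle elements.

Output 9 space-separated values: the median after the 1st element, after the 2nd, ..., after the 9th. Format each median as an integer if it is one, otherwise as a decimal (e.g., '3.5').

Answer: 34 35.5 37 35.5 34 35.5 34 33 34

Derivation:
Step 1: insert 34 -> lo=[34] (size 1, max 34) hi=[] (size 0) -> median=34
Step 2: insert 37 -> lo=[34] (size 1, max 34) hi=[37] (size 1, min 37) -> median=35.5
Step 3: insert 40 -> lo=[34, 37] (size 2, max 37) hi=[40] (size 1, min 40) -> median=37
Step 4: insert 32 -> lo=[32, 34] (size 2, max 34) hi=[37, 40] (size 2, min 37) -> median=35.5
Step 5: insert 2 -> lo=[2, 32, 34] (size 3, max 34) hi=[37, 40] (size 2, min 37) -> median=34
Step 6: insert 42 -> lo=[2, 32, 34] (size 3, max 34) hi=[37, 40, 42] (size 3, min 37) -> median=35.5
Step 7: insert 28 -> lo=[2, 28, 32, 34] (size 4, max 34) hi=[37, 40, 42] (size 3, min 37) -> median=34
Step 8: insert 3 -> lo=[2, 3, 28, 32] (size 4, max 32) hi=[34, 37, 40, 42] (size 4, min 34) -> median=33
Step 9: insert 41 -> lo=[2, 3, 28, 32, 34] (size 5, max 34) hi=[37, 40, 41, 42] (size 4, min 37) -> median=34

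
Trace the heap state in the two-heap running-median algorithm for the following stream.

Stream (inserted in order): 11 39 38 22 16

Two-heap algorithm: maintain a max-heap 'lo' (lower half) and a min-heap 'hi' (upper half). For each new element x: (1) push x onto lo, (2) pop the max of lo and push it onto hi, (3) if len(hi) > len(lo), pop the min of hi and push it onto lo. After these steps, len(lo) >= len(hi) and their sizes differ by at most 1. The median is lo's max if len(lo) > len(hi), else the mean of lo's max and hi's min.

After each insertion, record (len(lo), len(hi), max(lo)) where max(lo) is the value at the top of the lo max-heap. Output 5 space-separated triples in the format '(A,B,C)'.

Step 1: insert 11 -> lo=[11] hi=[] -> (len(lo)=1, len(hi)=0, max(lo)=11)
Step 2: insert 39 -> lo=[11] hi=[39] -> (len(lo)=1, len(hi)=1, max(lo)=11)
Step 3: insert 38 -> lo=[11, 38] hi=[39] -> (len(lo)=2, len(hi)=1, max(lo)=38)
Step 4: insert 22 -> lo=[11, 22] hi=[38, 39] -> (len(lo)=2, len(hi)=2, max(lo)=22)
Step 5: insert 16 -> lo=[11, 16, 22] hi=[38, 39] -> (len(lo)=3, len(hi)=2, max(lo)=22)

Answer: (1,0,11) (1,1,11) (2,1,38) (2,2,22) (3,2,22)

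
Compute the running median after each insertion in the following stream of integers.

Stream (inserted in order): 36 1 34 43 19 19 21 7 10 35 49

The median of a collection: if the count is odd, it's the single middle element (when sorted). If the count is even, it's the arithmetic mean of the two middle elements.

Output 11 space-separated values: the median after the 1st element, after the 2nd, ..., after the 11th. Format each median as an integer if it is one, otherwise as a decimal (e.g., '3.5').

Answer: 36 18.5 34 35 34 26.5 21 20 19 20 21

Derivation:
Step 1: insert 36 -> lo=[36] (size 1, max 36) hi=[] (size 0) -> median=36
Step 2: insert 1 -> lo=[1] (size 1, max 1) hi=[36] (size 1, min 36) -> median=18.5
Step 3: insert 34 -> lo=[1, 34] (size 2, max 34) hi=[36] (size 1, min 36) -> median=34
Step 4: insert 43 -> lo=[1, 34] (size 2, max 34) hi=[36, 43] (size 2, min 36) -> median=35
Step 5: insert 19 -> lo=[1, 19, 34] (size 3, max 34) hi=[36, 43] (size 2, min 36) -> median=34
Step 6: insert 19 -> lo=[1, 19, 19] (size 3, max 19) hi=[34, 36, 43] (size 3, min 34) -> median=26.5
Step 7: insert 21 -> lo=[1, 19, 19, 21] (size 4, max 21) hi=[34, 36, 43] (size 3, min 34) -> median=21
Step 8: insert 7 -> lo=[1, 7, 19, 19] (size 4, max 19) hi=[21, 34, 36, 43] (size 4, min 21) -> median=20
Step 9: insert 10 -> lo=[1, 7, 10, 19, 19] (size 5, max 19) hi=[21, 34, 36, 43] (size 4, min 21) -> median=19
Step 10: insert 35 -> lo=[1, 7, 10, 19, 19] (size 5, max 19) hi=[21, 34, 35, 36, 43] (size 5, min 21) -> median=20
Step 11: insert 49 -> lo=[1, 7, 10, 19, 19, 21] (size 6, max 21) hi=[34, 35, 36, 43, 49] (size 5, min 34) -> median=21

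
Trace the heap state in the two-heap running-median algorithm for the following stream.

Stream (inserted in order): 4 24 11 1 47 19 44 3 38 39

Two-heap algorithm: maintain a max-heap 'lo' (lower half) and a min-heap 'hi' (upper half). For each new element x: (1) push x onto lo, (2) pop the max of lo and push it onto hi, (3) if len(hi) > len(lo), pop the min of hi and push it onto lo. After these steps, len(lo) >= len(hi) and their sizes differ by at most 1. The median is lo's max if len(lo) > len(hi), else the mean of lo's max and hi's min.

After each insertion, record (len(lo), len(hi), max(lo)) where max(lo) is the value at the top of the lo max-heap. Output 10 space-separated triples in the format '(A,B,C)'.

Answer: (1,0,4) (1,1,4) (2,1,11) (2,2,4) (3,2,11) (3,3,11) (4,3,19) (4,4,11) (5,4,19) (5,5,19)

Derivation:
Step 1: insert 4 -> lo=[4] hi=[] -> (len(lo)=1, len(hi)=0, max(lo)=4)
Step 2: insert 24 -> lo=[4] hi=[24] -> (len(lo)=1, len(hi)=1, max(lo)=4)
Step 3: insert 11 -> lo=[4, 11] hi=[24] -> (len(lo)=2, len(hi)=1, max(lo)=11)
Step 4: insert 1 -> lo=[1, 4] hi=[11, 24] -> (len(lo)=2, len(hi)=2, max(lo)=4)
Step 5: insert 47 -> lo=[1, 4, 11] hi=[24, 47] -> (len(lo)=3, len(hi)=2, max(lo)=11)
Step 6: insert 19 -> lo=[1, 4, 11] hi=[19, 24, 47] -> (len(lo)=3, len(hi)=3, max(lo)=11)
Step 7: insert 44 -> lo=[1, 4, 11, 19] hi=[24, 44, 47] -> (len(lo)=4, len(hi)=3, max(lo)=19)
Step 8: insert 3 -> lo=[1, 3, 4, 11] hi=[19, 24, 44, 47] -> (len(lo)=4, len(hi)=4, max(lo)=11)
Step 9: insert 38 -> lo=[1, 3, 4, 11, 19] hi=[24, 38, 44, 47] -> (len(lo)=5, len(hi)=4, max(lo)=19)
Step 10: insert 39 -> lo=[1, 3, 4, 11, 19] hi=[24, 38, 39, 44, 47] -> (len(lo)=5, len(hi)=5, max(lo)=19)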